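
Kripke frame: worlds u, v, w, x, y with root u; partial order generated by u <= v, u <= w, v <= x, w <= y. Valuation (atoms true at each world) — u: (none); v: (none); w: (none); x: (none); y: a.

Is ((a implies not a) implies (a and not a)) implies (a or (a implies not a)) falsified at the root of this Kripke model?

u does not force ((a implies not a) implies (a and not a)) implies (a or (a implies not a)): at the accessible world w, w forces (a implies not a) implies (a and not a) but w does not force a or (a implies not a).
w does not force a or (a implies not a): neither disjunct is forced at w.
w lacks atom a, so w does not force a.
So the root u does not force ((a implies not a) implies (a and not a)) implies (a or (a implies not a)); the model is a countermodel.

Yes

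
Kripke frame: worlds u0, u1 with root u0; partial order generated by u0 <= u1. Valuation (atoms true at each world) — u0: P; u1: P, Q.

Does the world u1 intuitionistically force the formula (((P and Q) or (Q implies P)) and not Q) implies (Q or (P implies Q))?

Yes

u1 forces (((P and Q) or (Q implies P)) and not Q) implies (Q or (P implies Q)) vacuously: no world accessible from u1 forces the antecedent ((P and Q) or (Q implies P)) and not Q.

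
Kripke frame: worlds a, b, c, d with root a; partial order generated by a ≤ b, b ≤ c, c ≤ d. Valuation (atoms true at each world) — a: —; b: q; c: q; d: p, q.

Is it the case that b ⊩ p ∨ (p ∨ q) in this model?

b ⊩ p ∨ (p ∨ q) via the disjunct p ∨ q.

Yes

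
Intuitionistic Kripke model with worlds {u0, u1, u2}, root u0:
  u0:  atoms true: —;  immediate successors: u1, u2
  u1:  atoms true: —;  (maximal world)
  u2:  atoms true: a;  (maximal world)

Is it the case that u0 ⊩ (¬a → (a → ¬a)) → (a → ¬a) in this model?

u0 ⊮ (¬a → (a → ¬a)) → (a → ¬a): already at u0 itself, u0 ⊩ ¬a → (a → ¬a) but u0 ⊮ a → ¬a.
u0 ⊮ a → ¬a: at the accessible world u2, u2 ⊩ a but u2 ⊮ ¬a.
u2 ⊮ ¬a since u2 is accessible from u2 and u2 ⊩ a.

No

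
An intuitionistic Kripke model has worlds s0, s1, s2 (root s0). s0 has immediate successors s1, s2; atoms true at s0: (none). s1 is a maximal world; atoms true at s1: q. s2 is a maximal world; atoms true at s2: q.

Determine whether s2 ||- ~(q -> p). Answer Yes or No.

Yes

s2 ||- ~(q -> p): no world accessible from s2 forces q -> p.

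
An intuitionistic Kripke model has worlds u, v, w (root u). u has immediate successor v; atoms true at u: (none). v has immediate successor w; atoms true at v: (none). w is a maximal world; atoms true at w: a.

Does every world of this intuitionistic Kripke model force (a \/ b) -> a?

u ||- (a \/ b) -> a: every world accessible from u that forces a \/ b (namely w) also forces a.
Since the root u forces (a \/ b) -> a and forcing is persistent (monotone upward), every world forces it.

Yes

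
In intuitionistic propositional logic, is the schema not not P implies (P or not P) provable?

No

This is a variant of double-negation elimination (deriving excluded middle from double negation), which is not intuitionistically valid.
A Kripke countermodel: worlds w0, w1; order generated by w0 <= w1; atoms true at each world — w0:{}; w1:{P}.
w0 does not force not not P implies (P or not P): already at w0 itself, w0 forces not not P but w0 does not force P or not P.
w0 does not force P or not P: neither disjunct is forced at w0.
w0 lacks atom P, so w0 does not force P.
So the root w0 does not force the formula.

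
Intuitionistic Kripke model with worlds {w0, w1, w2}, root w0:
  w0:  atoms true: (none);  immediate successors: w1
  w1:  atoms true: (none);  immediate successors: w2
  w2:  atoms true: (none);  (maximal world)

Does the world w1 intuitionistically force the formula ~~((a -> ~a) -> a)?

w1 ||-/- ~~((a -> ~a) -> a) since w1 is accessible from w1 and w1 ||- ~((a -> ~a) -> a).
w1 ||- ~((a -> ~a) -> a): no world accessible from w1 forces (a -> ~a) -> a.

No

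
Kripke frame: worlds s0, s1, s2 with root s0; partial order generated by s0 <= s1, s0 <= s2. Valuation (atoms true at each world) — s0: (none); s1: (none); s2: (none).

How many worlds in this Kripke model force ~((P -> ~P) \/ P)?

s0: does not force it — s0 ||-/- ~((P -> ~P) \/ P) since s0 is accessible from s0 and s0 ||- (P -> ~P) \/ P.
s1: does not force it — s1 ||-/- ~((P -> ~P) \/ P) since s1 is accessible from s1 and s1 ||- (P -> ~P) \/ P.
s2: does not force it — s2 ||-/- ~((P -> ~P) \/ P) since s2 is accessible from s2 and s2 ||- (P -> ~P) \/ P.
Worlds forcing the formula: { }.

0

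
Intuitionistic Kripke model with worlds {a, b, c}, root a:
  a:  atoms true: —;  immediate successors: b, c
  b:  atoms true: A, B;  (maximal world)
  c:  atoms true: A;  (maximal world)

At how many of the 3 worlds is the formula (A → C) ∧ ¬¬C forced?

a: does not force it — a ⊮ (A → C) ∧ ¬¬C since a fails A → C.
b: does not force it — b ⊮ (A → C) ∧ ¬¬C since b fails A → C.
c: does not force it.
Worlds forcing the formula: { }.

0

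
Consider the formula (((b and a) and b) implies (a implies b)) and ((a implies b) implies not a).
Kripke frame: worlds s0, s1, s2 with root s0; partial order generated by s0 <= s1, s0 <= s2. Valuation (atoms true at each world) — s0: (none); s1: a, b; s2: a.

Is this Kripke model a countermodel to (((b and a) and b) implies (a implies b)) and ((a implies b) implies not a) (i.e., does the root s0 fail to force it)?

s0 does not force (((b and a) and b) implies (a implies b)) and ((a implies b) implies not a) since s0 fails (a implies b) implies not a.
So the root s0 does not force (((b and a) and b) implies (a implies b)) and ((a implies b) implies not a); the model is a countermodel.

Yes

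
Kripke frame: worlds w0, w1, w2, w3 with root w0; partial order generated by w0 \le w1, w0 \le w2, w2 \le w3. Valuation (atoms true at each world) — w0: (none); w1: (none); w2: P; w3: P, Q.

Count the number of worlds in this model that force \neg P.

1

w0: does not force it — w0 \nVdash \neg P since w2 is accessible from w0 and w2 \Vdash P.
w1: forces it.
w2: does not force it — w2 \nVdash \neg P since w2 is accessible from w2 and w2 \Vdash P.
w3: does not force it.
Worlds forcing the formula: {w1}.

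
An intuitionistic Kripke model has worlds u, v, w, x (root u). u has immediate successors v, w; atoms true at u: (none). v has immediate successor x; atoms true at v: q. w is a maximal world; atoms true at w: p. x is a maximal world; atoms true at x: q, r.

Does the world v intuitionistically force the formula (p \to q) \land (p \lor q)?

v \Vdash (p \to q) \land (p \lor q) since v forces both conjuncts.

Yes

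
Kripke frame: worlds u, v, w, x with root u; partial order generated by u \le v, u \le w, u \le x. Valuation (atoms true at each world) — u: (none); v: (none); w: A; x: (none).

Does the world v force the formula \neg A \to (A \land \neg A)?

No

v \nVdash \neg A \to (A \land \neg A): already at v itself, v \Vdash \neg A but v \nVdash A \land \neg A.
v \nVdash A \land \neg A since v fails A.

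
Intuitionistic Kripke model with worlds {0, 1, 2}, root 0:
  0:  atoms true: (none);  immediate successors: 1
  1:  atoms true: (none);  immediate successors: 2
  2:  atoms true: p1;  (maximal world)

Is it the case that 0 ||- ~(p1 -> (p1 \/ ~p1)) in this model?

0 ||-/- ~(p1 -> (p1 \/ ~p1)) since 0 is accessible from 0 and 0 ||- p1 -> (p1 \/ ~p1).
0 ||- p1 -> (p1 \/ ~p1): every world accessible from 0 that forces p1 (namely 2) also forces p1 \/ ~p1.

No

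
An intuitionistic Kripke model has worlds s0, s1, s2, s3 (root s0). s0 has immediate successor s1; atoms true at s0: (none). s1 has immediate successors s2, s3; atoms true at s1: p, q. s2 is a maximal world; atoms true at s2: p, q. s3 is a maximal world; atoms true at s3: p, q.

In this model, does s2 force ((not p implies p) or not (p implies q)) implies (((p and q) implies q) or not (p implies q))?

s2 forces ((not p implies p) or not (p implies q)) implies (((p and q) implies q) or not (p implies q)): every world accessible from s2 that forces (not p implies p) or not (p implies q) (namely s2) also forces ((p and q) implies q) or not (p implies q).

Yes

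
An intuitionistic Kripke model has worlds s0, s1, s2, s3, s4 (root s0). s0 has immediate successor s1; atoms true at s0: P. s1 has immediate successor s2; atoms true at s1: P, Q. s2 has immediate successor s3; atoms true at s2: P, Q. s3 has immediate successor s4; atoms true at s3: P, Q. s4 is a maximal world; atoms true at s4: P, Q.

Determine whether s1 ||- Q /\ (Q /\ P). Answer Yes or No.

s1 ||- Q /\ (Q /\ P) since s1 forces both conjuncts.

Yes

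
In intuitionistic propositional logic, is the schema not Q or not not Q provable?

This is the weak law of excluded middle, which is not intuitionistically valid.
A Kripke countermodel: worlds s0, s1, s2; order generated by s0 <= s1, s0 <= s2; atoms true at each world — s0:{}; s1:{Q}; s2:{}.
s0 does not force not Q or not not Q: neither disjunct is forced at s0.
s0 does not force not Q since s1 is accessible from s0 and s1 forces Q.
So the root s0 does not force the formula.

No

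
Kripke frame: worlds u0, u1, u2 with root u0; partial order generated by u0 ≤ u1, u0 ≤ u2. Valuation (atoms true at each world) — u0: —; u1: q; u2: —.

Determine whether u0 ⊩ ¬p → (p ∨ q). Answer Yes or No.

u0 ⊮ ¬p → (p ∨ q): already at u0 itself, u0 ⊩ ¬p but u0 ⊮ p ∨ q.
u0 ⊮ p ∨ q: neither disjunct is forced at u0.
u0 lacks atom p, so u0 ⊮ p.

No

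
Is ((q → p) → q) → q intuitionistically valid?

No

This is Peirce's law, which is not intuitionistically valid.
A Kripke countermodel: worlds w0, w1; order generated by w0 ≤ w1; atoms true at each world — w0:{}; w1:{q}.
w0 ⊮ ((q → p) → q) → q: already at w0 itself, w0 ⊩ (q → p) → q but w0 ⊮ q.
w0 lacks atom q, so w0 ⊮ q.
So the root w0 does not force the formula.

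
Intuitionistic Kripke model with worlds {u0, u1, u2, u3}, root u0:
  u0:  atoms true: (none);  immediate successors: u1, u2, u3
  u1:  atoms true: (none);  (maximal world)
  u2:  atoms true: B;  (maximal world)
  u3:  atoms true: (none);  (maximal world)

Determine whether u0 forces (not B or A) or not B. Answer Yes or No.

No

u0 does not force (not B or A) or not B: neither disjunct is forced at u0.
u0 does not force not B or A: neither disjunct is forced at u0.
u0 does not force not B since u2 is accessible from u0 and u2 forces B.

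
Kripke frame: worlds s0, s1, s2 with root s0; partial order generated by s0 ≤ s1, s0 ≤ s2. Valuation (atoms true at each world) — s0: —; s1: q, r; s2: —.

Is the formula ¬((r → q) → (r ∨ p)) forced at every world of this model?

No

Not every world: s0 ⊮ ¬((r → q) → (r ∨ p)).
s0 ⊮ ¬((r → q) → (r ∨ p)) since s1 is accessible from s0 and s1 ⊩ (r → q) → (r ∨ p).
s1 ⊩ (r → q) → (r ∨ p): every world accessible from s1 that forces r → q (namely s1) also forces r ∨ p.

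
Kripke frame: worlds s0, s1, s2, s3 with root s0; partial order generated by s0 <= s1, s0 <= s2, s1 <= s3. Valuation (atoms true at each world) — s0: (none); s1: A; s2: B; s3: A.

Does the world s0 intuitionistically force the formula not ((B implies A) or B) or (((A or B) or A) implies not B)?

s0 does not force not ((B implies A) or B) or (((A or B) or A) implies not B): neither disjunct is forced at s0.
s0 does not force not ((B implies A) or B) since s1 is accessible from s0 and s1 forces (B implies A) or B.
s1 forces (B implies A) or B via the disjunct B implies A.

No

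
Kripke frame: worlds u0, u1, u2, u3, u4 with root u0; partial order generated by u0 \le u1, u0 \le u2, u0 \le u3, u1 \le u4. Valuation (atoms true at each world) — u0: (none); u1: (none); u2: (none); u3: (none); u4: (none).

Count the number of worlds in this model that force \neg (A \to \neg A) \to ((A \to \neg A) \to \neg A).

5

u0: forces it.
u1: forces it.
u2: forces it.
u3: forces it.
u4: forces it.
Worlds forcing the formula: {u0, u1, u2, u3, u4}.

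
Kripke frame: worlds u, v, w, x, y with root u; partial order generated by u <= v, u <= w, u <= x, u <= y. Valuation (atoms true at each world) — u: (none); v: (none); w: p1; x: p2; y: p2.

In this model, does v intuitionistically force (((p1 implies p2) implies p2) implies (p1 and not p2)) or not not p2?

v forces (((p1 implies p2) implies p2) implies (p1 and not p2)) or not not p2 via the disjunct ((p1 implies p2) implies p2) implies (p1 and not p2).

Yes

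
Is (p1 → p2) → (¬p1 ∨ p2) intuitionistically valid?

This is the material-implication-as-disjunction principle, which is not intuitionistically valid.
A Kripke countermodel: worlds a, b; order generated by a ≤ b; atoms true at each world — a:{}; b:{p1,p2}.
a ⊮ (p1 → p2) → (¬p1 ∨ p2): already at a itself, a ⊩ p1 → p2 but a ⊮ ¬p1 ∨ p2.
a ⊮ ¬p1 ∨ p2: neither disjunct is forced at a.
a ⊮ ¬p1 since b is accessible from a and b ⊩ p1.
So the root a does not force the formula.

No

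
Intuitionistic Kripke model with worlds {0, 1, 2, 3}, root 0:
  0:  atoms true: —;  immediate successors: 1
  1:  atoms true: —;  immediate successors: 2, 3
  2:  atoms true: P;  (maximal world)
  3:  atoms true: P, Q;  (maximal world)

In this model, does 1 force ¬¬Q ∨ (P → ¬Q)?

No

1 ⊮ ¬¬Q ∨ (P → ¬Q): neither disjunct is forced at 1.
1 ⊮ ¬¬Q since 2 is accessible from 1 and 2 ⊩ ¬Q.
2 ⊩ ¬Q: no world accessible from 2 forces Q.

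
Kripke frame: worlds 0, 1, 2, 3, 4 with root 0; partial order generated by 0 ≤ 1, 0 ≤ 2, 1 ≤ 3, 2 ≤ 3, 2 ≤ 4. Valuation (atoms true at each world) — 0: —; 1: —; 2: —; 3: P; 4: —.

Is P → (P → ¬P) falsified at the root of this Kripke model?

Yes

0 ⊮ P → (P → ¬P): at the accessible world 3, 3 ⊩ P but 3 ⊮ P → ¬P.
3 ⊮ P → ¬P: already at 3 itself, 3 ⊩ P but 3 ⊮ ¬P.
3 ⊮ ¬P since 3 is accessible from 3 and 3 ⊩ P.
So the root 0 does not force P → (P → ¬P); the model is a countermodel.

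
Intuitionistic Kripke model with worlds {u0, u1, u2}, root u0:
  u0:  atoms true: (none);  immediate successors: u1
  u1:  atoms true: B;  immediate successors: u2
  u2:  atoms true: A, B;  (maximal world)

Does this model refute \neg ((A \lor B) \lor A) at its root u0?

u0 \nVdash \neg ((A \lor B) \lor A) since u1 is accessible from u0 and u1 \Vdash (A \lor B) \lor A.
u1 \Vdash (A \lor B) \lor A via the disjunct A \lor B.
So the root u0 does not force \neg ((A \lor B) \lor A); the model is a countermodel.

Yes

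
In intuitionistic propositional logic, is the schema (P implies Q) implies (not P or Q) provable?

This is the material-implication-as-disjunction principle, which is not intuitionistically valid.
A Kripke countermodel: worlds 0, 1; order generated by 0 <= 1; atoms true at each world — 0:{}; 1:{P,Q}.
0 does not force (P implies Q) implies (not P or Q): already at 0 itself, 0 forces P implies Q but 0 does not force not P or Q.
0 does not force not P or Q: neither disjunct is forced at 0.
0 does not force not P since 1 is accessible from 0 and 1 forces P.
So the root 0 does not force the formula.

No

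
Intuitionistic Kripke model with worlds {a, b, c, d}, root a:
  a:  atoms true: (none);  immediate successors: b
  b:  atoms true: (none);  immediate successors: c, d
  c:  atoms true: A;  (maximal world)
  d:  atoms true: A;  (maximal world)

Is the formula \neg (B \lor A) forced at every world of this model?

Not every world: a \nVdash \neg (B \lor A).
a \nVdash \neg (B \lor A) since c is accessible from a and c \Vdash B \lor A.
c \Vdash B \lor A via the disjunct A.

No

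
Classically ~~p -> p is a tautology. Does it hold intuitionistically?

This is double-negation elimination, which is not intuitionistically valid.
A Kripke countermodel: worlds 0, 1; order generated by 0 <= 1; atoms true at each world — 0:{}; 1:{p}.
0 ||-/- ~~p -> p: already at 0 itself, 0 ||- ~~p but 0 ||-/- p.
0 lacks atom p, so 0 ||-/- p.
So the root 0 does not force the formula.

No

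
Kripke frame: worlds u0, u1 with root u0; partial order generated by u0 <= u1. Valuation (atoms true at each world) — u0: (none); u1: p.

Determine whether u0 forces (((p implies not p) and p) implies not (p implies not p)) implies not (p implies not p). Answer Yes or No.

u0 forces (((p implies not p) and p) implies not (p implies not p)) implies not (p implies not p): every world accessible from u0 that forces ((p implies not p) and p) implies not (p implies not p) (namely u0, u1) also forces not (p implies not p).

Yes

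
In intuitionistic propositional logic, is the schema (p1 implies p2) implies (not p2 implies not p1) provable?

This is the forward direction of contraposition, which is intuitionistically derivable.
Assume p1 implies p2 and not p2. If p1 held then p2 would follow, contradicting not p2; so not p1.

Yes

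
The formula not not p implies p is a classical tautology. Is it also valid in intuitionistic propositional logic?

No

This is double-negation elimination, which is not intuitionistically valid.
A Kripke countermodel: worlds 0, 1; order generated by 0 <= 1; atoms true at each world — 0:{}; 1:{p}.
0 does not force not not p implies p: already at 0 itself, 0 forces not not p but 0 does not force p.
0 lacks atom p, so 0 does not force p.
So the root 0 does not force the formula.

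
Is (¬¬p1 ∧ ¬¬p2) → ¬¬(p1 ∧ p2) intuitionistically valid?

This is the distribution of double negation over conjunction, which is intuitionistically derivable.
Assume ¬¬p1, ¬¬p2, and ¬(p1 ∧ p2). From p1 we'd get ¬p2 (since p1 ∧ p2 is refuted), contradicting ¬¬p2; so ¬p1, contradicting ¬¬p1.

Yes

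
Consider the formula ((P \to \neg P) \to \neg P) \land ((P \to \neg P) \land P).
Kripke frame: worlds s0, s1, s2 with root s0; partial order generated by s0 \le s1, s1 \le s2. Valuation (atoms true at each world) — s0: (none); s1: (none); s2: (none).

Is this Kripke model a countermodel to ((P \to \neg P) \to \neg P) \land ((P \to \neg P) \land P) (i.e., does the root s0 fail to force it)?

Yes

s0 \nVdash ((P \to \neg P) \to \neg P) \land ((P \to \neg P) \land P) since s0 fails (P \to \neg P) \land P.
So the root s0 does not force ((P \to \neg P) \to \neg P) \land ((P \to \neg P) \land P); the model is a countermodel.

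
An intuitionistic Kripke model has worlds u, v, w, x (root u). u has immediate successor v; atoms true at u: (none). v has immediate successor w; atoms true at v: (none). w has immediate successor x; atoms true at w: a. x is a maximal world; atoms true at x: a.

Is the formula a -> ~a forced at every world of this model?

No

Not every world: u ||-/- a -> ~a.
u ||-/- a -> ~a: at the accessible world w, w ||- a but w ||-/- ~a.
w ||-/- ~a since w is accessible from w and w ||- a.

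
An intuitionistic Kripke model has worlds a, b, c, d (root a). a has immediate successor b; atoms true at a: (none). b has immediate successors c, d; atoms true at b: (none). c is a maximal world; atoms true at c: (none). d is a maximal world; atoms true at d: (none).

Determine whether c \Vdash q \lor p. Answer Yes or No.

No

c \nVdash q \lor p: neither disjunct is forced at c.
c lacks atom q, so c \nVdash q.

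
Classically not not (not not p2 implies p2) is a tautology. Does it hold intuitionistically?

This is the double negation of double-negation elimination, which is intuitionistically derivable.
By Glivenko's theorem the double negation of any classical propositional tautology is intuitionistically provable; not not p2 implies p2 is classically a tautology.

Yes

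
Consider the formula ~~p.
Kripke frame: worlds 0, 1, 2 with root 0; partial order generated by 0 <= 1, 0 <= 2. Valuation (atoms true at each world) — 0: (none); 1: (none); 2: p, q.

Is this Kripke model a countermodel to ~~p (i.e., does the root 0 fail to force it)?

Yes

0 ||-/- ~~p since 1 is accessible from 0 and 1 ||- ~p.
1 ||- ~p: no world accessible from 1 forces p.
So the root 0 does not force ~~p; the model is a countermodel.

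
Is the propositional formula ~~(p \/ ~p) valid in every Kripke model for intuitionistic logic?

This is the double negation of excluded middle, which is intuitionistically derivable.
Assuming ~(p \/ ~p): from p we'd get p \/ ~p, so ~p; but then p \/ ~p again — contradiction. Hence ~~(p \/ ~p).

Yes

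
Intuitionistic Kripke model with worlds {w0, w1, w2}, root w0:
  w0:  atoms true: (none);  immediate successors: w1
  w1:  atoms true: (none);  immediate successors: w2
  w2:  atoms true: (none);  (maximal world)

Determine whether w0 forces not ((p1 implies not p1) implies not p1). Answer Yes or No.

No

w0 does not force not ((p1 implies not p1) implies not p1) since w0 is accessible from w0 and w0 forces (p1 implies not p1) implies not p1.
w0 forces (p1 implies not p1) implies not p1: every world accessible from w0 that forces p1 implies not p1 (namely w0, w1, w2) also forces not p1.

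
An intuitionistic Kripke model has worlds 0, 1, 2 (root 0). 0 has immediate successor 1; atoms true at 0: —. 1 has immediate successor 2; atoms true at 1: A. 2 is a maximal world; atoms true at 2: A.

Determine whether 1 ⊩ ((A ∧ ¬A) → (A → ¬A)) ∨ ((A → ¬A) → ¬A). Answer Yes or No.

Yes

1 ⊩ ((A ∧ ¬A) → (A → ¬A)) ∨ ((A → ¬A) → ¬A) via the disjunct (A ∧ ¬A) → (A → ¬A).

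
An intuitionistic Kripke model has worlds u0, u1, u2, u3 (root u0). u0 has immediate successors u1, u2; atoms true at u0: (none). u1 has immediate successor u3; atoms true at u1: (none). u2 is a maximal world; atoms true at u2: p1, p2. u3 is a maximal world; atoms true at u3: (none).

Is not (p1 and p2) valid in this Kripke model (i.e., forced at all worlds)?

No

Not every world: u0 does not force not (p1 and p2).
u0 does not force not (p1 and p2) since u2 is accessible from u0 and u2 forces p1 and p2.
u2 forces p1 and p2 since u2 forces both conjuncts.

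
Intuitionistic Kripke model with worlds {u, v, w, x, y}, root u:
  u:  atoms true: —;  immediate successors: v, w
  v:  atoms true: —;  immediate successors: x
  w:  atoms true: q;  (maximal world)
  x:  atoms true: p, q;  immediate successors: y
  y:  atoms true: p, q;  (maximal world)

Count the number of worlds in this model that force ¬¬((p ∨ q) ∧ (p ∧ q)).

3

u: does not force it — u ⊮ ¬¬((p ∨ q) ∧ (p ∧ q)) since w is accessible from u and w ⊩ ¬((p ∨ q) ∧ (p ∧ q)).
v: forces it.
w: does not force it.
x: forces it.
y: forces it.
Worlds forcing the formula: {v, x, y}.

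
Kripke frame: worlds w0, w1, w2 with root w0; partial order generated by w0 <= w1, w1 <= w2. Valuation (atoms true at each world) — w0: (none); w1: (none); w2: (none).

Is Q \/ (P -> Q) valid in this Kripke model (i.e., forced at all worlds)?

w0 ||- Q \/ (P -> Q) via the disjunct P -> Q.
Since the root w0 forces Q \/ (P -> Q) and forcing is persistent (monotone upward), every world forces it.

Yes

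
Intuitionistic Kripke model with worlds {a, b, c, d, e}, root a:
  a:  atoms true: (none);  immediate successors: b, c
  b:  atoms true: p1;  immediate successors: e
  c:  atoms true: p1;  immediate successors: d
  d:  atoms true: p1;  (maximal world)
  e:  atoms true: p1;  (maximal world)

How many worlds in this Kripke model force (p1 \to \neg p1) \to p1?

a: forces it.
b: forces it.
c: forces it.
d: forces it.
e: forces it.
Worlds forcing the formula: {a, b, c, d, e}.

5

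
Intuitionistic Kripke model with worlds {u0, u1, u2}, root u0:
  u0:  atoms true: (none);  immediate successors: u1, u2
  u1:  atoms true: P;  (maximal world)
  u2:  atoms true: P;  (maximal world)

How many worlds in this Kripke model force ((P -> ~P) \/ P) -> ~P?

0

u0: does not force it — u0 ||-/- ((P -> ~P) \/ P) -> ~P: at the accessible world u1, u1 ||- (P -> ~P) \/ P but u1 ||-/- ~P.
u1: does not force it.
u2: does not force it.
Worlds forcing the formula: { }.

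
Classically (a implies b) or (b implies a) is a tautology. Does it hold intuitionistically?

No

This is the Gödel–Dummett linearity axiom, which is not intuitionistically valid.
A Kripke countermodel: worlds 0, 1, 2; order generated by 0 <= 1, 0 <= 2; atoms true at each world — 0:{}; 1:{a}; 2:{b}.
0 does not force (a implies b) or (b implies a): neither disjunct is forced at 0.
0 does not force a implies b: at the accessible world 1, 1 forces a but 1 does not force b.
1 lacks atom b, so 1 does not force b.
So the root 0 does not force the formula.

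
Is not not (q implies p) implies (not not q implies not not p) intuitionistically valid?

Yes

This is the distribution of double negation over implication, which is intuitionistically derivable.
Assume not not (q implies p) and not not q; suppose not p. Then q implies p would give not q (by contraposition), contradicting not not q; so not (q implies p), contradicting not not (q implies p). Hence not not p.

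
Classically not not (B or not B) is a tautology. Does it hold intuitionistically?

This is the double negation of excluded middle, which is intuitionistically derivable.
Assuming not (B or not B): from B we'd get B or not B, so not B; but then B or not B again — contradiction. Hence not not (B or not B).

Yes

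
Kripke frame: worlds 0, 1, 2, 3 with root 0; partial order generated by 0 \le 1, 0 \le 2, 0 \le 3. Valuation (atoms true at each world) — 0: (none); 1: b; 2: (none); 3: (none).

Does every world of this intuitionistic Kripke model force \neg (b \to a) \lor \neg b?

Not every world: 0 \nVdash \neg (b \to a) \lor \neg b.
0 \nVdash \neg (b \to a) \lor \neg b: neither disjunct is forced at 0.
0 \nVdash \neg (b \to a) since 2 is accessible from 0 and 2 \Vdash b \to a.

No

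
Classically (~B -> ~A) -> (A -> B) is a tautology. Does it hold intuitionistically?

This is the converse of contraposition, which is not intuitionistically valid.
A Kripke countermodel: worlds 0, 1; order generated by 0 <= 1; atoms true at each world — 0:{A}; 1:{A,B}.
0 ||-/- (~B -> ~A) -> (A -> B): already at 0 itself, 0 ||- ~B -> ~A but 0 ||-/- A -> B.
0 ||-/- A -> B: already at 0 itself, 0 ||- A but 0 ||-/- B.
0 lacks atom B, so 0 ||-/- B.
So the root 0 does not force the formula.

No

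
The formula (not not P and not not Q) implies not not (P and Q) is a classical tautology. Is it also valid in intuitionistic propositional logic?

Yes

This is the distribution of double negation over conjunction, which is intuitionistically derivable.
Assume not not P, not not Q, and not (P and Q). From P we'd get not Q (since P and Q is refuted), contradicting not not Q; so not P, contradicting not not P.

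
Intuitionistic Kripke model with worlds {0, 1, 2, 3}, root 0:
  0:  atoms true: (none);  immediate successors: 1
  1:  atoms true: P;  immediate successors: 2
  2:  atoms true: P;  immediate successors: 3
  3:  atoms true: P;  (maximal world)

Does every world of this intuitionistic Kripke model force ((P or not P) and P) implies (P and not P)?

No

Not every world: 0 does not force ((P or not P) and P) implies (P and not P).
0 does not force ((P or not P) and P) implies (P and not P): at the accessible world 1, 1 forces (P or not P) and P but 1 does not force P and not P.
1 does not force P and not P since 1 fails not P.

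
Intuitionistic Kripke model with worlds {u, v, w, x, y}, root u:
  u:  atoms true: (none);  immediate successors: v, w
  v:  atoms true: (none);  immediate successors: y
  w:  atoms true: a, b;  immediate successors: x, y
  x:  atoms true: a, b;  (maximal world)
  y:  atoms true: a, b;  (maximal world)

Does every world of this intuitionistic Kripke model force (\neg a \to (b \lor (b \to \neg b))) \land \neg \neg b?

u \Vdash (\neg a \to (b \lor (b \to \neg b))) \land \neg \neg b since u forces both conjuncts.
Since the root u forces (\neg a \to (b \lor (b \to \neg b))) \land \neg \neg b and forcing is persistent (monotone upward), every world forces it.

Yes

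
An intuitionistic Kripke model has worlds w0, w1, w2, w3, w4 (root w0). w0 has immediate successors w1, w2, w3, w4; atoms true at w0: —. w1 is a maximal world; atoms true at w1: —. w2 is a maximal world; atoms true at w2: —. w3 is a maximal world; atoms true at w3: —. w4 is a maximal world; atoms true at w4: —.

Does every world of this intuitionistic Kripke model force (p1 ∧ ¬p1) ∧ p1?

Not every world: w0 ⊮ (p1 ∧ ¬p1) ∧ p1.
w0 ⊮ (p1 ∧ ¬p1) ∧ p1 since w0 fails p1 ∧ ¬p1.

No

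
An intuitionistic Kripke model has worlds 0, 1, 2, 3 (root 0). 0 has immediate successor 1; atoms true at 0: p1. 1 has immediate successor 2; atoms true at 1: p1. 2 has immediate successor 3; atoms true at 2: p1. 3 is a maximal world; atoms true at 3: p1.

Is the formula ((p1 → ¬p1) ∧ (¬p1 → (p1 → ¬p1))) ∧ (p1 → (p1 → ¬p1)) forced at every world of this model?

Not every world: 0 ⊮ ((p1 → ¬p1) ∧ (¬p1 → (p1 → ¬p1))) ∧ (p1 → (p1 → ¬p1)).
0 ⊮ ((p1 → ¬p1) ∧ (¬p1 → (p1 → ¬p1))) ∧ (p1 → (p1 → ¬p1)) since 0 fails (p1 → ¬p1) ∧ (¬p1 → (p1 → ¬p1)).

No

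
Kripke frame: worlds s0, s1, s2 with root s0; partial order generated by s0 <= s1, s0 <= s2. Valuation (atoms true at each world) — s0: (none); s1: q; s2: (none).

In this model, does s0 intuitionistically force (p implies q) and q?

s0 does not force (p implies q) and q since s0 fails q.

No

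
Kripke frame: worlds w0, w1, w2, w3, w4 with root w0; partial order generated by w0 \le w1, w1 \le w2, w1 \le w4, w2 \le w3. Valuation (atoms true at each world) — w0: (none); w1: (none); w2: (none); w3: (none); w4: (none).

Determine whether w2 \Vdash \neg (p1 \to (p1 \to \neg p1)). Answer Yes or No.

No

w2 \nVdash \neg (p1 \to (p1 \to \neg p1)) since w2 is accessible from w2 and w2 \Vdash p1 \to (p1 \to \neg p1).
w2 \Vdash p1 \to (p1 \to \neg p1) vacuously: no world accessible from w2 forces the antecedent p1.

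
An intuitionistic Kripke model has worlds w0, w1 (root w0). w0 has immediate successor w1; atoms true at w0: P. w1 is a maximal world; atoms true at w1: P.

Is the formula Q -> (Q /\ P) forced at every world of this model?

Yes

w0 ||- Q -> (Q /\ P) vacuously: no world accessible from w0 forces the antecedent Q.
Since the root w0 forces Q -> (Q /\ P) and forcing is persistent (monotone upward), every world forces it.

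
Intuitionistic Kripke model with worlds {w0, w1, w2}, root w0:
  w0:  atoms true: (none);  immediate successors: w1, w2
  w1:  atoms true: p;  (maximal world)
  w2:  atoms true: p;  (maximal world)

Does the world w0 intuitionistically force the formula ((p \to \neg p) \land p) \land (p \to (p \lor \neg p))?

No

w0 \nVdash ((p \to \neg p) \land p) \land (p \to (p \lor \neg p)) since w0 fails (p \to \neg p) \land p.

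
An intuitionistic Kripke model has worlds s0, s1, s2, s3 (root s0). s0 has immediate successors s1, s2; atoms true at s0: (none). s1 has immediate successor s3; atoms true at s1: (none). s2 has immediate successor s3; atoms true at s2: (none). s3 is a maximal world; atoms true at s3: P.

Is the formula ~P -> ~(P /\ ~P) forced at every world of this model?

Yes

s0 ||- ~P -> ~(P /\ ~P) vacuously: no world accessible from s0 forces the antecedent ~P.
Since the root s0 forces ~P -> ~(P /\ ~P) and forcing is persistent (monotone upward), every world forces it.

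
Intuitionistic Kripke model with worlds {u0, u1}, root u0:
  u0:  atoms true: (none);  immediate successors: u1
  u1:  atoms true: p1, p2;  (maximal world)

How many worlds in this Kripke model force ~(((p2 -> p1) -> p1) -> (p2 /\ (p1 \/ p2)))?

u0: does not force it — u0 ||-/- ~(((p2 -> p1) -> p1) -> (p2 /\ (p1 \/ p2))) since u0 is accessible from u0 and u0 ||- ((p2 -> p1) -> p1) -> (p2 /\ (p1 \/ p2)).
u1: does not force it — u1 ||-/- ~(((p2 -> p1) -> p1) -> (p2 /\ (p1 \/ p2))) since u1 is accessible from u1 and u1 ||- ((p2 -> p1) -> p1) -> (p2 /\ (p1 \/ p2)).
Worlds forcing the formula: { }.

0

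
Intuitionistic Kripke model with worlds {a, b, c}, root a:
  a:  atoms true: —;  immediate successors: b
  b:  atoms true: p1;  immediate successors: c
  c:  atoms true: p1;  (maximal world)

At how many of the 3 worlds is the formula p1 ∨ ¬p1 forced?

2

a: does not force it — a ⊮ p1 ∨ ¬p1: neither disjunct is forced at a.
b: forces it.
c: forces it.
Worlds forcing the formula: {b, c}.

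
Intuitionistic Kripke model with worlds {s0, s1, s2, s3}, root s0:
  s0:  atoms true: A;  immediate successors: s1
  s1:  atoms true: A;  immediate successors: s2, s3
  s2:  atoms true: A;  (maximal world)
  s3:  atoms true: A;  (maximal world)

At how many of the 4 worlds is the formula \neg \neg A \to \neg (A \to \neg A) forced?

4

s0: forces it.
s1: forces it.
s2: forces it.
s3: forces it.
Worlds forcing the formula: {s0, s1, s2, s3}.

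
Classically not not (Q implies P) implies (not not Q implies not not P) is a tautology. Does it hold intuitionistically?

This is the distribution of double negation over implication, which is intuitionistically derivable.
Assume not not (Q implies P) and not not Q; suppose not P. Then Q implies P would give not Q (by contraposition), contradicting not not Q; so not (Q implies P), contradicting not not (Q implies P). Hence not not P.

Yes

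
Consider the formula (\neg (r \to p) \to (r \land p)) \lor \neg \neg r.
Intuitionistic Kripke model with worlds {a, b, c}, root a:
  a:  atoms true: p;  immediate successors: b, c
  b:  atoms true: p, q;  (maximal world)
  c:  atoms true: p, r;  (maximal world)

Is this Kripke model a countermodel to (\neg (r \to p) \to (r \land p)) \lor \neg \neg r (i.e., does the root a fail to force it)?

No

a \Vdash (\neg (r \to p) \to (r \land p)) \lor \neg \neg r via the disjunct \neg (r \to p) \to (r \land p).
So the root a forces (\neg (r \to p) \to (r \land p)) \lor \neg \neg r; the model is not a countermodel.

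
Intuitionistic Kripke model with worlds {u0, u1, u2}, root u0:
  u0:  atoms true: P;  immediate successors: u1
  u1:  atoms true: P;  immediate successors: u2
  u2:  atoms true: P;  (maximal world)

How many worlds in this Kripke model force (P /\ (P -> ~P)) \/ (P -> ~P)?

u0: does not force it — u0 ||-/- (P /\ (P -> ~P)) \/ (P -> ~P): neither disjunct is forced at u0.
u1: does not force it — u1 ||-/- (P /\ (P -> ~P)) \/ (P -> ~P): neither disjunct is forced at u1.
u2: does not force it.
Worlds forcing the formula: { }.

0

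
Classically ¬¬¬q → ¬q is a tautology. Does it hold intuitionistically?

This is triple-negation reduction, which is intuitionistically derivable.
Assume ¬¬¬q and suppose q. Then ¬¬q (double-negation introduction), contradicting ¬¬¬q. So ¬q.

Yes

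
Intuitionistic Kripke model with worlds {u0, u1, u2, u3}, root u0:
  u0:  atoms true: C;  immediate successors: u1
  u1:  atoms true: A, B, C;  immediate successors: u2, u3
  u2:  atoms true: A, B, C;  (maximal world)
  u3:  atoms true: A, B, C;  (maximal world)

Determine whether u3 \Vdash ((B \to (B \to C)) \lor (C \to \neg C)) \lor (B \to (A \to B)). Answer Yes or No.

u3 \Vdash ((B \to (B \to C)) \lor (C \to \neg C)) \lor (B \to (A \to B)) via the disjunct (B \to (B \to C)) \lor (C \to \neg C).

Yes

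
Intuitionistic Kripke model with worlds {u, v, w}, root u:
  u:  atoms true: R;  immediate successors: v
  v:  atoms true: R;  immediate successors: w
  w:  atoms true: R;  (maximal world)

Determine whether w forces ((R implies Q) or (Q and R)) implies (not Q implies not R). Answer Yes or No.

Yes

w forces ((R implies Q) or (Q and R)) implies (not Q implies not R) vacuously: no world accessible from w forces the antecedent (R implies Q) or (Q and R).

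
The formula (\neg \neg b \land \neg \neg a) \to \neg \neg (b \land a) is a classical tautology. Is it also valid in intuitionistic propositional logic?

This is the distribution of double negation over conjunction, which is intuitionistically derivable.
Assume \neg \neg b, \neg \neg a, and \neg (b \land a). From b we'd get \neg a (since b \land a is refuted), contradicting \neg \neg a; so \neg b, contradicting \neg \neg b.

Yes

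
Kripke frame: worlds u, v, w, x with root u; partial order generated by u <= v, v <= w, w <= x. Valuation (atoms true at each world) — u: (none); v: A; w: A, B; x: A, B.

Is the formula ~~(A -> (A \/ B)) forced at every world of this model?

Yes

u ||- ~~(A -> (A \/ B)): no world accessible from u forces ~(A -> (A \/ B)).
Since the root u forces ~~(A -> (A \/ B)) and forcing is persistent (monotone upward), every world forces it.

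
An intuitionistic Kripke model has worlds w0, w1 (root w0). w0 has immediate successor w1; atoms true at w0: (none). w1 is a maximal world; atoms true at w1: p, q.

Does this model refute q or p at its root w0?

w0 does not force q or p: neither disjunct is forced at w0.
w0 lacks atom q, so w0 does not force q.
So the root w0 does not force q or p; the model is a countermodel.

Yes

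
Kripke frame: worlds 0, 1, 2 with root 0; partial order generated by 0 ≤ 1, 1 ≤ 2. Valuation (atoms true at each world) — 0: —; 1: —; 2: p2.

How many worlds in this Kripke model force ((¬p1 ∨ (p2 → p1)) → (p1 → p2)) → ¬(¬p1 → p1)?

0: forces it.
1: forces it.
2: forces it.
Worlds forcing the formula: {0, 1, 2}.

3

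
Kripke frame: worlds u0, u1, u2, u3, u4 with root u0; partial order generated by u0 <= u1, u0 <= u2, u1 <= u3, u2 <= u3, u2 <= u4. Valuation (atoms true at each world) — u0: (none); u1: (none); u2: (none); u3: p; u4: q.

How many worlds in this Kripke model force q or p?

u0: does not force it — u0 does not force q or p: neither disjunct is forced at u0.
u1: does not force it.
u2: does not force it.
u3: forces it.
u4: forces it.
Worlds forcing the formula: {u3, u4}.

2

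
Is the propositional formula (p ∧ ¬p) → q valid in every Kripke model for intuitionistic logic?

Yes

This is an instance of ex falso quodlibet, which is intuitionistically derivable.
No world can force both p and ¬p, so the antecedent p ∧ ¬p is never forced and the implication holds vacuously at every world.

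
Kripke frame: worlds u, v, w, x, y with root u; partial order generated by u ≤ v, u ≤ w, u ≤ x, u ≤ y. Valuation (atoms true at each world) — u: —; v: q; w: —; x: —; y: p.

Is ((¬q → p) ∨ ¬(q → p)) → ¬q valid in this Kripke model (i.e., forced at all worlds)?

Not every world: u ⊮ ((¬q → p) ∨ ¬(q → p)) → ¬q.
u ⊮ ((¬q → p) ∨ ¬(q → p)) → ¬q: at the accessible world v, v ⊩ (¬q → p) ∨ ¬(q → p) but v ⊮ ¬q.
v ⊮ ¬q since v is accessible from v and v ⊩ q.

No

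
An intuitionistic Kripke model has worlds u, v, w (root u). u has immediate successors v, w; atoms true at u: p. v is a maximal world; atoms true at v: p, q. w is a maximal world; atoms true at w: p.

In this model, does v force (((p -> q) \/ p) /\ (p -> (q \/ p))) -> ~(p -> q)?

v ||-/- (((p -> q) \/ p) /\ (p -> (q \/ p))) -> ~(p -> q): already at v itself, v ||- ((p -> q) \/ p) /\ (p -> (q \/ p)) but v ||-/- ~(p -> q).
v ||-/- ~(p -> q) since v is accessible from v and v ||- p -> q.
v ||- p -> q: every world accessible from v that forces p (namely v) also forces q.

No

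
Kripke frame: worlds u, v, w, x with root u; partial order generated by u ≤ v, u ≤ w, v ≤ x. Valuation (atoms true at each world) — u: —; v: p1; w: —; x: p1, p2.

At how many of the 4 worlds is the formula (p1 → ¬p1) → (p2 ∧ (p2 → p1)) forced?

u: does not force it — u ⊮ (p1 → ¬p1) → (p2 ∧ (p2 → p1)): at the accessible world w, w ⊩ p1 → ¬p1 but w ⊮ p2 ∧ (p2 → p1).
v: forces it.
w: does not force it — w ⊮ (p1 → ¬p1) → (p2 ∧ (p2 → p1)): already at w itself, w ⊩ p1 → ¬p1 but w ⊮ p2 ∧ (p2 → p1).
x: forces it.
Worlds forcing the formula: {v, x}.

2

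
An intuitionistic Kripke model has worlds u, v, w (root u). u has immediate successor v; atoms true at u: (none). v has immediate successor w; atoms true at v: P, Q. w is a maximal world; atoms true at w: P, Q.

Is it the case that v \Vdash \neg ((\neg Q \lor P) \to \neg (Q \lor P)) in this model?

Yes

v \Vdash \neg ((\neg Q \lor P) \to \neg (Q \lor P)): no world accessible from v forces (\neg Q \lor P) \to \neg (Q \lor P).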